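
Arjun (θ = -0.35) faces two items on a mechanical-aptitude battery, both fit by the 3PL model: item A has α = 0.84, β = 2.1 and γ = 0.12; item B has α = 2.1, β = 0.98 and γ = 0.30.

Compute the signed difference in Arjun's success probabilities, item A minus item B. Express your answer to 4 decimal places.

-0.1207

P(θ) = γ + (1 − γ) · 1 / (1 + exp(−α(θ − β)))
P_A = 0.2197
P_B = 0.3404
P_A − P_B = -0.1207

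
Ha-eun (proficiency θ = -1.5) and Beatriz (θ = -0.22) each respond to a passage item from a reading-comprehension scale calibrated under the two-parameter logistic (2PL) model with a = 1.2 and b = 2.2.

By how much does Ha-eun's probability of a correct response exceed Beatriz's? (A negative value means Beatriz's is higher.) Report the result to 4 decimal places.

-0.0403

P(θ) = 1 / (1 + exp(−a(θ − b)))
P(Ha-eun) = 0.0117  [exponent -4.4400]
P(Beatriz) = 0.0520  [exponent -2.9040]
Difference = 0.0117 − 0.0520 = -0.0403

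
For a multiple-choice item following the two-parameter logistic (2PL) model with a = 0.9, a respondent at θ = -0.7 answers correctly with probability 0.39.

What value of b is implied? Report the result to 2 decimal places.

-0.20

P(θ) = 1 / (1 + exp(−a(θ − b)))
logit(0.39) = ln(0.39/0.61) = -0.4473
b = θ − logit/(a) = -0.7 − (-0.4473)/0.9000 = -0.2030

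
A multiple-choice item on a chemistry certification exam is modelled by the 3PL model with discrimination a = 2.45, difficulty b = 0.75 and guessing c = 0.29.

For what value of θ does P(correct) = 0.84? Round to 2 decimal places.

P(θ) = c + (1 − c) · 1 / (1 + exp(−a(θ − b)))
Remove guessing floor: (0.84 − 0.29)/(1 − 0.29) = 0.7746
logit = ln(0.7746/0.2254) = 1.2347
θ = b + logit/(a) = 0.75 + 1.2347/2.4500 = 1.2540

1.25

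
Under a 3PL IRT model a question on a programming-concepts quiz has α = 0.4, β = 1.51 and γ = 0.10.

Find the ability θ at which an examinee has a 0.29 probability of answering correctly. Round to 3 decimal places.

P(θ) = γ + (1 − γ) · 1 / (1 + exp(−α(θ − β)))
Remove guessing floor: (0.29 − 0.10)/(1 − 0.10) = 0.2111
logit = ln(0.2111/0.7889) = -1.3182
θ = β + logit/(α) = 1.51 + (-1.3182)/0.4000 = -1.7856

-1.786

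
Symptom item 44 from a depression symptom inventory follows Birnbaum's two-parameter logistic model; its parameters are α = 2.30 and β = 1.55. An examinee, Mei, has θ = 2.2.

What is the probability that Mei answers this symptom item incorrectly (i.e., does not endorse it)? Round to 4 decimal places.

0.1832

P(θ) = 1 / (1 + exp(−α(θ − β)))
Exponent: 2.30 × (2.2 − 1.55) = 1.4950
1/(1 + e^{-1.4950}) = 0.8168
P(incorrect) = 1 − 0.8168 = 0.1832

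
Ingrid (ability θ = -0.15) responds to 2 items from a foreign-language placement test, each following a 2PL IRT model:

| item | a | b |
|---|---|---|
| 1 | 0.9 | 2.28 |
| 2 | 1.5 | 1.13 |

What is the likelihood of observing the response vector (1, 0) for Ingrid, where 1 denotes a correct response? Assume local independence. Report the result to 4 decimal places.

P(θ) = 1 / (1 + exp(−a(θ − b)))
P_1 = 1/(1+e^{2.1870}) = 0.1009
P_2 = 1/(1+e^{1.9200}) = 0.1279
L = P_1 × (1−P_2) = 0.1009 × 0.8721 = 0.08802

0.0880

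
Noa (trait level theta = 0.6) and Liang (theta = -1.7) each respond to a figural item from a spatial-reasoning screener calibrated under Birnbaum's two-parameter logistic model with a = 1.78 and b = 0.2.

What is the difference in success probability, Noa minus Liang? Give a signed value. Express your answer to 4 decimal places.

P(theta) = 1 / (1 + exp(−a(theta − b)))
P(Noa) = 0.6708  [exponent 0.7120]
P(Liang) = 0.0329  [exponent -3.3820]
Difference = 0.6708 − 0.0329 = 0.6380

0.6380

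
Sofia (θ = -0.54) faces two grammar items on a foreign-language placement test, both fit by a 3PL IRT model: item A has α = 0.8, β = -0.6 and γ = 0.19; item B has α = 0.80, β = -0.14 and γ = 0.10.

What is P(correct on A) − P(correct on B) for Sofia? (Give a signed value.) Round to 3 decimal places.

P(θ) = γ + (1 − γ) · 1 / (1 + exp(−α(θ − β)))
P_A = 0.6047
P_B = 0.4786
P_A − P_B = 0.1261

0.126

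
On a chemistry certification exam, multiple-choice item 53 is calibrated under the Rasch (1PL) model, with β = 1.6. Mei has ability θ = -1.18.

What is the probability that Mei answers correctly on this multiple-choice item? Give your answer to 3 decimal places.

P(θ) = 1 / (1 + exp(−(θ − β)))
Exponent: (-1.18 − 1.6) = -2.7800
1/(1 + e^{2.7800}) = 0.0584
P = 0.0584

0.058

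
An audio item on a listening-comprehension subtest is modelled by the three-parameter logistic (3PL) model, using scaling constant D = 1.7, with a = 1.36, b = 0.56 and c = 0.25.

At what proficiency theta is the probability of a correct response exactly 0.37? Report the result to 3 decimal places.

P(theta) = c + (1 − c) · 1 / (1 + exp(−D·a(theta − b)))
Remove guessing floor: (0.37 − 0.25)/(1 − 0.25) = 0.1600
logit = ln(0.1600/0.8400) = -1.6582
theta = b + logit/(1.7·a) = 0.56 + (-1.6582)/2.3120 = -0.1572

-0.157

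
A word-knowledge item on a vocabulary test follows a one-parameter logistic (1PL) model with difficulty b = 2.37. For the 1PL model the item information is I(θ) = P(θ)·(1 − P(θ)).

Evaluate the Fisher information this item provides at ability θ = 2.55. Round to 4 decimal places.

P = 1/(1+e^{-0.1800}) = 0.5449
P(1−P) = 0.5449 × 0.4551 = 0.2480
I = P(1−P) = 0.24799

0.2480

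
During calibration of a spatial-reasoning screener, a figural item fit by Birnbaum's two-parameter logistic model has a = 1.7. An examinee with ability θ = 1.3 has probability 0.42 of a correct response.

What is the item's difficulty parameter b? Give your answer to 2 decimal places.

P(θ) = 1 / (1 + exp(−a(θ − b)))
logit(0.42) = ln(0.42/0.58) = -0.3228
b = θ − logit/(a) = 1.3 − (-0.3228)/1.7000 = 1.4899

1.49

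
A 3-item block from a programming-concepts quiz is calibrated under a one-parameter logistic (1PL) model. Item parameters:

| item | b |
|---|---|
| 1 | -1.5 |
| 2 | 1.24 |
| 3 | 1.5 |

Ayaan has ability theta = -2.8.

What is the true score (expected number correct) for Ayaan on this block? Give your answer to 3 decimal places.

P(theta) = 1 / (1 + exp(−(theta − b)))
P_1 = 1/(1+e^{1.3000}) = 0.2142
P_2 = 1/(1+e^{4.0400}) = 0.0173
P_3 = 1/(1+e^{4.3000}) = 0.0134
E[score] = 0.2142 + 0.0173 + 0.0134 = 0.2448

0.245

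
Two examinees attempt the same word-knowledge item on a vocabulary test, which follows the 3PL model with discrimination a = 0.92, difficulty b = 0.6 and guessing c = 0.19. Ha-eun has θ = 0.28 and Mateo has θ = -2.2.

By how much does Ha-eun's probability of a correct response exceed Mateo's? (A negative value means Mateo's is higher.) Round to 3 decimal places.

0.289

P(θ) = c + (1 − c) · 1 / (1 + exp(−a(θ − b)))
P(Ha-eun) = 0.5358  [exponent -0.2944]
P(Mateo) = 0.2473  [exponent -2.5760]
Difference = 0.5358 − 0.2473 = 0.2885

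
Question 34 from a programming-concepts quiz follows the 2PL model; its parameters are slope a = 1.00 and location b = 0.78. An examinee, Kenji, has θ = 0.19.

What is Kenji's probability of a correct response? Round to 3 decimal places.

P(θ) = 1 / (1 + exp(−a(θ − b)))
Exponent: 1.00 × (0.19 − 0.78) = -0.5900
1/(1 + e^{0.5900}) = 0.3566

0.357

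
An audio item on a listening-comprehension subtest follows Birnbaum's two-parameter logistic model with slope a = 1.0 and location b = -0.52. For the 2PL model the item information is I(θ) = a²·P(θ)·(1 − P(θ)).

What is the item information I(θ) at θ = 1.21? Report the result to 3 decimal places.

P = 1/(1+e^{-1.7300}) = 0.8494
P(1−P) = 0.8494 × 0.1506 = 0.1279
I = a² × P(1−P) = 1.0² × 0.1279 = 0.12791

0.128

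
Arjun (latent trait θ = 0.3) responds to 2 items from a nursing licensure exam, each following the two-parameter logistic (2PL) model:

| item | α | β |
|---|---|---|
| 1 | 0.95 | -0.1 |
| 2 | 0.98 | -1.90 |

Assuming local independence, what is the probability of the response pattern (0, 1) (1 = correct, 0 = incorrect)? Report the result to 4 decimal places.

0.3640

P(θ) = 1 / (1 + exp(−α(θ − β)))
P_1 = 1/(1+e^{-0.3800}) = 0.5939
P_2 = 1/(1+e^{-2.1560}) = 0.8962
L = (1−P_1) × P_2 = 0.4061 × 0.8962 = 0.36398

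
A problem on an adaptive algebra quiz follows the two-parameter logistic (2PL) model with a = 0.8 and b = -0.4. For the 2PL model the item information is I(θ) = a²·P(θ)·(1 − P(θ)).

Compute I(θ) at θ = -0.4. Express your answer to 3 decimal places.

P = 1/(1+e^{0.0000}) = 0.5000
P(1−P) = 0.5000 × 0.5000 = 0.2500
I = a² × P(1−P) = 0.8² × 0.2500 = 0.16000

0.160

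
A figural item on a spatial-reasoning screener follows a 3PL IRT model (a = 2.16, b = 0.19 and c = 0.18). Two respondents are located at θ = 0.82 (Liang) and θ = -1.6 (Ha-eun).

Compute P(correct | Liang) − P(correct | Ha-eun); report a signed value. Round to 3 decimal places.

P(θ) = c + (1 − c) · 1 / (1 + exp(−a(θ − b)))
P(Liang) = 0.8326  [exponent 1.3608]
P(Ha-eun) = 0.1968  [exponent -3.8664]
Difference = 0.8326 − 0.1968 = 0.6358

0.636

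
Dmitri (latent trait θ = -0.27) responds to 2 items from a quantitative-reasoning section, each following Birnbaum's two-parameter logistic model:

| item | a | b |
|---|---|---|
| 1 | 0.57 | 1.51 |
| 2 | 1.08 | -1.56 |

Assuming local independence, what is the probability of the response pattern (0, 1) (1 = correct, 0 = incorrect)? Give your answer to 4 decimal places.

P(θ) = 1 / (1 + exp(−a(θ − b)))
P_1 = 1/(1+e^{1.0146}) = 0.2661
P_2 = 1/(1+e^{-1.3932}) = 0.8011
L = (1−P_1) × P_2 = 0.7339 × 0.8011 = 0.58794

0.5879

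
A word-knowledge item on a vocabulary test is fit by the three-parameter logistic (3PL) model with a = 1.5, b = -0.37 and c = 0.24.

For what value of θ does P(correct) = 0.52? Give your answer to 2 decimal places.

P(θ) = c + (1 − c) · 1 / (1 + exp(−a(θ − b)))
Remove guessing floor: (0.52 − 0.24)/(1 − 0.24) = 0.3684
logit = ln(0.3684/0.6316) = -0.5390
θ = b + logit/(a) = -0.37 + (-0.5390)/1.5000 = -0.7293

-0.73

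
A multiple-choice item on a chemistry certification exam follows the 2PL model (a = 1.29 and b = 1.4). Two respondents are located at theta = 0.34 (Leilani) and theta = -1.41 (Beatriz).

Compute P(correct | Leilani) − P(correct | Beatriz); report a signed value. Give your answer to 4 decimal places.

0.1771

P(theta) = 1 / (1 + exp(−a(theta − b)))
P(Leilani) = 0.2030  [exponent -1.3674]
P(Beatriz) = 0.0260  [exponent -3.6249]
Difference = 0.2030 − 0.0260 = 0.1771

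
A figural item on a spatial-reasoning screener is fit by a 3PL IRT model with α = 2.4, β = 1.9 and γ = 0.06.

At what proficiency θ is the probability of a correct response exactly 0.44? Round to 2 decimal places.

1.74

P(θ) = γ + (1 − γ) · 1 / (1 + exp(−α(θ − β)))
Remove guessing floor: (0.44 − 0.06)/(1 − 0.06) = 0.4043
logit = ln(0.4043/0.5957) = -0.3878
θ = β + logit/(α) = 1.9 + (-0.3878)/2.4000 = 1.7384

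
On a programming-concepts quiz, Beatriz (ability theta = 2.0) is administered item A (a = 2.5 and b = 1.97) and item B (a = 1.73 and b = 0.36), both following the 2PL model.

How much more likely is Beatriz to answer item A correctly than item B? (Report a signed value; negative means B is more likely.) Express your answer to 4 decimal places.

-0.4259

P(theta) = 1 / (1 + exp(−a(theta − b)))
P_A = 0.5187
P_B = 0.9447
P_A − P_B = -0.4259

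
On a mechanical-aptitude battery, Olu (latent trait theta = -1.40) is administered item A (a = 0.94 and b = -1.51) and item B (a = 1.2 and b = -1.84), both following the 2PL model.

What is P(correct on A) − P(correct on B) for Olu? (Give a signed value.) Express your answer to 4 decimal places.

-0.1032

P(theta) = 1 / (1 + exp(−a(theta − b)))
P_A = 0.5258
P_B = 0.6290
P_A − P_B = -0.1032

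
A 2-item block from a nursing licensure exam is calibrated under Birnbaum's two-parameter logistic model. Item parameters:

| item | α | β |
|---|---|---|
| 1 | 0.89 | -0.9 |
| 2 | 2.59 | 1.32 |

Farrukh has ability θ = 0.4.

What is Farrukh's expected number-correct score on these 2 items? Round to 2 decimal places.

0.85

P(θ) = 1 / (1 + exp(−α(θ − β)))
P_1 = 1/(1+e^{-1.1570}) = 0.7608
P_2 = 1/(1+e^{2.3828}) = 0.0845
E[score] = 0.7608 + 0.0845 = 0.8453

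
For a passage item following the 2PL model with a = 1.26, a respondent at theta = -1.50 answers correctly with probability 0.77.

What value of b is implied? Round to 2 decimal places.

-2.46

P(theta) = 1 / (1 + exp(−a(theta − b)))
logit(0.77) = ln(0.77/0.23) = 1.2083
b = theta − logit/(a) = -1.50 − 1.2083/1.2600 = -2.4590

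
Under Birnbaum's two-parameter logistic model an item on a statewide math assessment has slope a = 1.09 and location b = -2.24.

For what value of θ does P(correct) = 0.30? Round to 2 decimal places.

P(θ) = 1 / (1 + exp(−a(θ − b)))
logit = ln(0.3000/0.7000) = -0.8473
θ = b + logit/(a) = -2.24 + (-0.8473)/1.0900 = -3.0173

-3.02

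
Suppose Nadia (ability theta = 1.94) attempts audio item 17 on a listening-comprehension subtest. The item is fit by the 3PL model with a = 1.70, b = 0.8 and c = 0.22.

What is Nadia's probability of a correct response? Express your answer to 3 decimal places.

0.902

P(theta) = c + (1 − c) · 1 / (1 + exp(−a(theta − b)))
Exponent: 1.70 × (1.94 − 0.8) = 1.9380
1/(1 + e^{-1.9380}) = 0.8741
P = 0.22 + 0.78 × 0.8741 = 0.9018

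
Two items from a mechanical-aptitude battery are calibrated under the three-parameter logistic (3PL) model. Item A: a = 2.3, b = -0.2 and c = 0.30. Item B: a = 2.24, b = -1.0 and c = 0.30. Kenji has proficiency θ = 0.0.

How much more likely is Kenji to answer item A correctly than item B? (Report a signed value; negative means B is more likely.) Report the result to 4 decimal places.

P(θ) = c + (1 − c) · 1 / (1 + exp(−a(θ − b)))
P_A = 0.7291
P_B = 0.9326
P_A − P_B = -0.2035

-0.2035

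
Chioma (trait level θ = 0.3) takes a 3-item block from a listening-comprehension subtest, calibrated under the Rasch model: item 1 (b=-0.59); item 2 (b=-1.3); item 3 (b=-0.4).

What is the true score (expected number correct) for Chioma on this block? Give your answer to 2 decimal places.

2.21

P(θ) = 1 / (1 + exp(−(θ − b)))
P_1 = 1/(1+e^{-0.8900}) = 0.7089
P_2 = 1/(1+e^{-1.6000}) = 0.8320
P_3 = 1/(1+e^{-0.7000}) = 0.6682
E[score] = 0.7089 + 0.8320 + 0.6682 = 2.2091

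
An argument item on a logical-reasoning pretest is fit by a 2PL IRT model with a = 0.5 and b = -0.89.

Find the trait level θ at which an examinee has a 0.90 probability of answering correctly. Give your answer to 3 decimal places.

P(θ) = 1 / (1 + exp(−a(θ − b)))
logit = ln(0.9000/0.1000) = 2.1972
θ = b + logit/(a) = -0.89 + 2.1972/0.5000 = 3.5044

3.504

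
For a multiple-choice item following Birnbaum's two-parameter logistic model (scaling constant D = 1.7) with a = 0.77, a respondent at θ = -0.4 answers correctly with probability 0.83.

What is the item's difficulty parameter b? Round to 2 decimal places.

-1.61

P(θ) = 1 / (1 + exp(−D·a(θ − b)))
logit(0.83) = ln(0.83/0.17) = 1.5856
b = θ − logit/(1.7·a) = -0.4 − 1.5856/1.3090 = -1.6113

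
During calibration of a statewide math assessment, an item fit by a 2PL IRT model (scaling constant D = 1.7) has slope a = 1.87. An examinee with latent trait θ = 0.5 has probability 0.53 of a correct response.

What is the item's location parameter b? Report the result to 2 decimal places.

0.46

P(θ) = 1 / (1 + exp(−D·a(θ − b)))
logit(0.53) = ln(0.53/0.47) = 0.1201
b = θ − logit/(1.7·a) = 0.5 − 0.1201/3.1790 = 0.4622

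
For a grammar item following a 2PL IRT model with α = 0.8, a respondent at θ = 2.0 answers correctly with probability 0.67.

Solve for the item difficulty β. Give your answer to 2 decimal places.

P(θ) = 1 / (1 + exp(−α(θ − β)))
logit(0.67) = ln(0.67/0.33) = 0.7082
β = θ − logit/(α) = 2.0 − 0.7082/0.8000 = 1.1148

1.11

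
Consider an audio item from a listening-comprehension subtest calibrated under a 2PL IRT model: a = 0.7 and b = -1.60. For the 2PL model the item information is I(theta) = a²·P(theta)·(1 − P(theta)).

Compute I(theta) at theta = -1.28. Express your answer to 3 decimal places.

P = 1/(1+e^{-0.2240}) = 0.5558
P(1−P) = 0.5558 × 0.4442 = 0.2469
I = a² × P(1−P) = 0.7² × 0.2469 = 0.12098

0.121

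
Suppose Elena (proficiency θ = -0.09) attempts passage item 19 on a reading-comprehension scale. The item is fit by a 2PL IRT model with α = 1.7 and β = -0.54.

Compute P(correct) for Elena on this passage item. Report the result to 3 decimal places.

P(θ) = 1 / (1 + exp(−α(θ − β)))
Exponent: 1.7 × (-0.09 − (-0.54)) = 0.7650
1/(1 + e^{-0.7650}) = 0.6824

0.682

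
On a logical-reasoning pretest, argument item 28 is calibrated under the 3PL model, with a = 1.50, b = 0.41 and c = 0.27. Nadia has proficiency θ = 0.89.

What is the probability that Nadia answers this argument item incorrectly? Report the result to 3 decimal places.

0.239

P(θ) = c + (1 − c) · 1 / (1 + exp(−a(θ − b)))
Exponent: 1.50 × (0.89 − 0.41) = 0.7200
1/(1 + e^{-0.7200}) = 0.6726
P = 0.27 + 0.73 × 0.6726 = 0.7610
P(incorrect) = 1 − 0.7610 = 0.2390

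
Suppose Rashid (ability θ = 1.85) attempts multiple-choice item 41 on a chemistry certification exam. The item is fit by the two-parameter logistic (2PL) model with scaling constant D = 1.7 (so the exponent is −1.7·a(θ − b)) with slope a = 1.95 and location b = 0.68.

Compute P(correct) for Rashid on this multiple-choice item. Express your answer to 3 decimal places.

0.980

P(θ) = 1 / (1 + exp(−D·a(θ − b)))
Exponent: 1.7 × 1.95 × (1.85 − 0.68) = 3.8785
1/(1 + e^{-3.8785}) = 0.9797
P = 0.9797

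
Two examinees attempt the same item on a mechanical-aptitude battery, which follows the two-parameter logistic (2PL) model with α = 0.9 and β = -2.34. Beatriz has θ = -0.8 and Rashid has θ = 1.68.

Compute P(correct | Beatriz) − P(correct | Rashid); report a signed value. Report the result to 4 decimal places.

P(θ) = 1 / (1 + exp(−α(θ − β)))
P(Beatriz) = 0.8000  [exponent 1.3860]
P(Rashid) = 0.9739  [exponent 3.6180]
Difference = 0.8000 − 0.9739 = -0.1739

-0.1739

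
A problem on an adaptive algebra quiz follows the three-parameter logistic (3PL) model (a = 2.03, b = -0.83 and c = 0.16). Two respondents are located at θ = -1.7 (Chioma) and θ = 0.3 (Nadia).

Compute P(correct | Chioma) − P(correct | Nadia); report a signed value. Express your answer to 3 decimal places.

P(θ) = c + (1 − c) · 1 / (1 + exp(−a(θ − b)))
P(Chioma) = 0.2827  [exponent -1.7661]
P(Nadia) = 0.9230  [exponent 2.2939]
Difference = 0.2827 − 0.9230 = -0.6404

-0.640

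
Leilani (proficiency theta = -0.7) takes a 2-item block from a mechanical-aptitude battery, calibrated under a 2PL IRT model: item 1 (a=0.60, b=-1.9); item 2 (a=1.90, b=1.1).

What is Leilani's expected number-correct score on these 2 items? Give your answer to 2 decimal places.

P(theta) = 1 / (1 + exp(−a(theta − b)))
P_1 = 1/(1+e^{-0.7200}) = 0.6726
P_2 = 1/(1+e^{3.4200}) = 0.0317
E[score] = 0.6726 + 0.0317 = 0.7043

0.70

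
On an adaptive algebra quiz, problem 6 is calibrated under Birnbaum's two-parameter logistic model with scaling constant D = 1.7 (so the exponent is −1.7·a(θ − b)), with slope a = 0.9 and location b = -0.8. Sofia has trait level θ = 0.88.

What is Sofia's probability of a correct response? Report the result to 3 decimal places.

P(θ) = 1 / (1 + exp(−D·a(θ − b)))
Exponent: 1.7 × 0.9 × (0.88 − (-0.8)) = 2.5704
1/(1 + e^{-2.5704}) = 0.9289
P = 0.9289

0.929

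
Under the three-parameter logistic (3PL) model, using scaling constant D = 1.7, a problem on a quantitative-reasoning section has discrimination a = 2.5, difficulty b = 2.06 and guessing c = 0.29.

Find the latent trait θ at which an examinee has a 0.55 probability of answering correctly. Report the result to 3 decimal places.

P(θ) = c + (1 − c) · 1 / (1 + exp(−D·a(θ − b)))
Remove guessing floor: (0.55 − 0.29)/(1 − 0.29) = 0.3662
logit = ln(0.3662/0.6338) = -0.5486
θ = b + logit/(1.7·a) = 2.06 + (-0.5486)/4.2500 = 1.9309

1.931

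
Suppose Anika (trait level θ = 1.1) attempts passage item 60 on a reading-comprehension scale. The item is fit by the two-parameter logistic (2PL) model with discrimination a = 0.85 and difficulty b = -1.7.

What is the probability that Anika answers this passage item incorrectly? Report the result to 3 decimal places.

P(θ) = 1 / (1 + exp(−a(θ − b)))
Exponent: 0.85 × (1.1 − (-1.7)) = 2.3800
1/(1 + e^{-2.3800}) = 0.9153
P(incorrect) = 1 − 0.9153 = 0.0847

0.085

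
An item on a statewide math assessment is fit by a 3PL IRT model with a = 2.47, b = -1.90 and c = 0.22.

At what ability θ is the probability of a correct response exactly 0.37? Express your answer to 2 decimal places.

-2.48

P(θ) = c + (1 − c) · 1 / (1 + exp(−a(θ − b)))
Remove guessing floor: (0.37 − 0.22)/(1 − 0.22) = 0.1923
logit = ln(0.1923/0.8077) = -1.4351
θ = b + logit/(a) = -1.90 + (-1.4351)/2.4700 = -2.4810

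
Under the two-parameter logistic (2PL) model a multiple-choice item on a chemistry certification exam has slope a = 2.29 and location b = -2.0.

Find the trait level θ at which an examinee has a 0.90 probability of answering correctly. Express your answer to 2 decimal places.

P(θ) = 1 / (1 + exp(−a(θ − b)))
logit = ln(0.9000/0.1000) = 2.1972
θ = b + logit/(a) = -2.0 + 2.1972/2.2900 = -1.0405

-1.04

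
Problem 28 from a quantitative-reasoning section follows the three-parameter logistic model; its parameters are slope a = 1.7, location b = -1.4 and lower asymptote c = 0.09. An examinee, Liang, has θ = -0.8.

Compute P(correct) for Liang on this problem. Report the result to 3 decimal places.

P(θ) = c + (1 − c) · 1 / (1 + exp(−a(θ − b)))
Exponent: 1.7 × (-0.8 − (-1.4)) = 1.0200
1/(1 + e^{-1.0200}) = 0.7350
P = 0.09 + 0.91 × 0.7350 = 0.7588

0.759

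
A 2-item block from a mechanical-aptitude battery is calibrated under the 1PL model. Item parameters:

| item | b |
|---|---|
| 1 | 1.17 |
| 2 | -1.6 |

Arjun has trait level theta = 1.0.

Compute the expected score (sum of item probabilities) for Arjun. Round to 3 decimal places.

1.388

P(theta) = 1 / (1 + exp(−(theta − b)))
P_1 = 1/(1+e^{0.1700}) = 0.4576
P_2 = 1/(1+e^{-2.6000}) = 0.9309
E[score] = 0.4576 + 0.9309 = 1.3885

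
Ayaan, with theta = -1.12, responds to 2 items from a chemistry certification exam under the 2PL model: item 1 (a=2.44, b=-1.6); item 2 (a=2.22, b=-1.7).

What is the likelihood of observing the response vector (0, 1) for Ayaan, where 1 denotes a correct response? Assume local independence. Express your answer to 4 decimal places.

0.1855

P(theta) = 1 / (1 + exp(−a(theta − b)))
P_1 = 1/(1+e^{-1.1712}) = 0.7634
P_2 = 1/(1+e^{-1.2876}) = 0.7837
L = (1−P_1) × P_2 = 0.2366 × 0.7837 = 0.18546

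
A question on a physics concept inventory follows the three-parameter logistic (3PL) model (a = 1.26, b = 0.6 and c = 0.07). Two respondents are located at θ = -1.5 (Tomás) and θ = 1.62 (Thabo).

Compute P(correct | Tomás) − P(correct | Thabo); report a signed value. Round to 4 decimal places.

-0.6669

P(θ) = c + (1 − c) · 1 / (1 + exp(−a(θ − b)))
P(Tomás) = 0.1316  [exponent -2.6460]
P(Thabo) = 0.7985  [exponent 1.2852]
Difference = 0.1316 − 0.7985 = -0.6669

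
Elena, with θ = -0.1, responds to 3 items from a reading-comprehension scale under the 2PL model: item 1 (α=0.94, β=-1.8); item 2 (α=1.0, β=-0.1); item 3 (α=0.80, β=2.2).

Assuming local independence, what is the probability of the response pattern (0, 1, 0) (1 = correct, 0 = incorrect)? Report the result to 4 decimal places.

P(θ) = 1 / (1 + exp(−α(θ − β)))
P_1 = 1/(1+e^{-1.5980}) = 0.8317
P_2 = 1/(1+e^{0.0000}) = 0.5000
P_3 = 1/(1+e^{1.8400}) = 0.1371
L = (1−P_1) × P_2 × (1−P_3) = 0.1683 × 0.5000 × 0.8629 = 0.07260

0.0726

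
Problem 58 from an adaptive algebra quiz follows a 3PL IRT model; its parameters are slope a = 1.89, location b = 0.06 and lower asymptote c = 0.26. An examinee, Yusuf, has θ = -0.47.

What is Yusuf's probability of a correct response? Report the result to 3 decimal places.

P(θ) = c + (1 − c) · 1 / (1 + exp(−a(θ − b)))
Exponent: 1.89 × (-0.47 − 0.06) = -1.0017
1/(1 + e^{1.0017}) = 0.2686
P = 0.26 + 0.74 × 0.2686 = 0.4588

0.459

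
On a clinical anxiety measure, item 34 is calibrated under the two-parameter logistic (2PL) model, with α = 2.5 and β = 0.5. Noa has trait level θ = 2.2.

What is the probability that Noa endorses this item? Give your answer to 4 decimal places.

0.9859

P(θ) = 1 / (1 + exp(−α(θ − β)))
Exponent: 2.5 × (2.2 − 0.5) = 4.2500
1/(1 + e^{-4.2500}) = 0.9859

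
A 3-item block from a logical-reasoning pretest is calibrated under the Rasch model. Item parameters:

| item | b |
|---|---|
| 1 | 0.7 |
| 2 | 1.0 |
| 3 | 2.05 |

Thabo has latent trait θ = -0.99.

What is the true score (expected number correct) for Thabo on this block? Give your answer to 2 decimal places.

0.32

P(θ) = 1 / (1 + exp(−(θ − b)))
P_1 = 1/(1+e^{1.6900}) = 0.1558
P_2 = 1/(1+e^{1.9900}) = 0.1203
P_3 = 1/(1+e^{3.0400}) = 0.0457
E[score] = 0.1558 + 0.1203 + 0.0457 = 0.3217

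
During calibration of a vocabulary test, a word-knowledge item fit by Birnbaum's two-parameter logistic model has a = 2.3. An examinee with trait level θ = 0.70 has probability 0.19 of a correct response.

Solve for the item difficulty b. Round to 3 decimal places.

P(θ) = 1 / (1 + exp(−a(θ − b)))
logit(0.19) = ln(0.19/0.81) = -1.4500
b = θ − logit/(a) = 0.70 − (-1.4500)/2.3000 = 1.3304

1.330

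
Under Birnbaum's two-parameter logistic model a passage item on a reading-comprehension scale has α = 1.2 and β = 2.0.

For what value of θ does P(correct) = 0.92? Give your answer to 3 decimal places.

4.035

P(θ) = 1 / (1 + exp(−α(θ − β)))
logit = ln(0.9200/0.0800) = 2.4423
θ = β + logit/(α) = 2.0 + 2.4423/1.2000 = 4.0353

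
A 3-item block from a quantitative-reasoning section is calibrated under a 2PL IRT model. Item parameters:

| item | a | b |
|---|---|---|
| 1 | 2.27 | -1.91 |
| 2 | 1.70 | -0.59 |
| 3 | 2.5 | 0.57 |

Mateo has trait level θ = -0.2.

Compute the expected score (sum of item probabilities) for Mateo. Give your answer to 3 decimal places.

P(θ) = 1 / (1 + exp(−a(θ − b)))
P_1 = 1/(1+e^{-3.8817}) = 0.9798
P_2 = 1/(1+e^{-0.6630}) = 0.6599
P_3 = 1/(1+e^{1.9250}) = 0.1273
E[score] = 0.9798 + 0.6599 + 0.1273 = 1.7670

1.767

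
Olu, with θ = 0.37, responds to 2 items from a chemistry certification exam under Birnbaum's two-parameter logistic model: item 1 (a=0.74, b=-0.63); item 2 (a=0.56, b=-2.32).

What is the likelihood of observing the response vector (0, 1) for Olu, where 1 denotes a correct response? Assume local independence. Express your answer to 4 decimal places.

0.2644

P(θ) = 1 / (1 + exp(−a(θ − b)))
P_1 = 1/(1+e^{-0.7400}) = 0.6770
P_2 = 1/(1+e^{-1.5064}) = 0.8185
L = (1−P_1) × P_2 = 0.3230 × 0.8185 = 0.26439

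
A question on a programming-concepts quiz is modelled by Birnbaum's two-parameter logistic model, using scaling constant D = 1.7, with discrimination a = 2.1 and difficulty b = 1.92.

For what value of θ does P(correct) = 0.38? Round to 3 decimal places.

1.783

P(θ) = 1 / (1 + exp(−D·a(θ − b)))
logit = ln(0.3800/0.6200) = -0.4895
θ = b + logit/(1.7·a) = 1.92 + (-0.4895)/3.5700 = 1.7829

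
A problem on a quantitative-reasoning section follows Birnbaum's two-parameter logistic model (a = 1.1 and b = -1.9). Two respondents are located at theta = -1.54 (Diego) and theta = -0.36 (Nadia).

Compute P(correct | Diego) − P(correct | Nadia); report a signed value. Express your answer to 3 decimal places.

P(theta) = 1 / (1 + exp(−a(theta − b)))
P(Diego) = 0.5977  [exponent 0.3960]
P(Nadia) = 0.8447  [exponent 1.6940]
Difference = 0.5977 − 0.8447 = -0.2470

-0.247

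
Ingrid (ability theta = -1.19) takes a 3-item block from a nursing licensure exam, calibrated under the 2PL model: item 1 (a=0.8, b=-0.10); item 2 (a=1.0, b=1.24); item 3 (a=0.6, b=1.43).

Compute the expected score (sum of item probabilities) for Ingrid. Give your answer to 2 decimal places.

0.55

P(theta) = 1 / (1 + exp(−a(theta − b)))
P_1 = 1/(1+e^{0.8720}) = 0.2948
P_2 = 1/(1+e^{2.4300}) = 0.0809
P_3 = 1/(1+e^{1.5720}) = 0.1719
E[score] = 0.2948 + 0.0809 + 0.1719 = 0.5477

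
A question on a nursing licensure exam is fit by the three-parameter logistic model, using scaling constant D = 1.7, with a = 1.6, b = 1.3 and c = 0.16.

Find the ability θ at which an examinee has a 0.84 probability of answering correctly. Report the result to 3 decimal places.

P(θ) = c + (1 − c) · 1 / (1 + exp(−D·a(θ − b)))
Remove guessing floor: (0.84 − 0.16)/(1 − 0.16) = 0.8095
logit = ln(0.8095/0.1905) = 1.4469
θ = b + logit/(1.7·a) = 1.3 + 1.4469/2.7200 = 1.8320

1.832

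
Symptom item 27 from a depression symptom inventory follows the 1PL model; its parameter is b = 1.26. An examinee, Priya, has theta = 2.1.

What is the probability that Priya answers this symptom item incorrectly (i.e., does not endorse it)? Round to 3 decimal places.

P(theta) = 1 / (1 + exp(−(theta − b)))
Exponent: (2.1 − 1.26) = 0.8400
1/(1 + e^{-0.8400}) = 0.6985
P = 0.6985
P(incorrect) = 1 − 0.6985 = 0.3015

0.302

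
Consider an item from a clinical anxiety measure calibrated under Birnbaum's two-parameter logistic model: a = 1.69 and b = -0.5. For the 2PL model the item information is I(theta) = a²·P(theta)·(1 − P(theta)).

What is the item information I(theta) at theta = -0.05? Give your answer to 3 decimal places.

0.620

P = 1/(1+e^{-0.7605}) = 0.6815
P(1−P) = 0.6815 × 0.3185 = 0.2171
I = a² × P(1−P) = 1.69² × 0.2171 = 0.61998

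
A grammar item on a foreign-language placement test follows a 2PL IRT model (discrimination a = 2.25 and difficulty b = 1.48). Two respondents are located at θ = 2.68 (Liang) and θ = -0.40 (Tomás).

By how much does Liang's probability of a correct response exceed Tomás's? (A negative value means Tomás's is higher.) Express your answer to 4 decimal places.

0.9227

P(θ) = 1 / (1 + exp(−a(θ − b)))
P(Liang) = 0.9370  [exponent 2.7000]
P(Tomás) = 0.0143  [exponent -4.2300]
Difference = 0.9370 − 0.0143 = 0.9227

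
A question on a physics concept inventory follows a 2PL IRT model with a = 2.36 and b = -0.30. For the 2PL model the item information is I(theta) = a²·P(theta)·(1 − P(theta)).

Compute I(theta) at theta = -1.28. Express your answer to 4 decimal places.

0.4565

P = 1/(1+e^{2.3128}) = 0.0901
P(1−P) = 0.0901 × 0.9099 = 0.0820
I = a² × P(1−P) = 2.36² × 0.0820 = 0.45646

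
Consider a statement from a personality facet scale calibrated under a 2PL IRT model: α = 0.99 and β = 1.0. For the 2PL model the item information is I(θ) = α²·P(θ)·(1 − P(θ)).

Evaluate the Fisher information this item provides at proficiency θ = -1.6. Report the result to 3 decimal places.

0.065

P = 1/(1+e^{2.5740}) = 0.0708
P(1−P) = 0.0708 × 0.9292 = 0.0658
I = α² × P(1−P) = 0.99² × 0.0658 = 0.06450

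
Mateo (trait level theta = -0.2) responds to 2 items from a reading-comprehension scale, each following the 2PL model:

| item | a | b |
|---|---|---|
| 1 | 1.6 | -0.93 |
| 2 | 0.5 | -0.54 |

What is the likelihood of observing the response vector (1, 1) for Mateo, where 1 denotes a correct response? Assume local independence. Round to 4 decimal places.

0.4137

P(theta) = 1 / (1 + exp(−a(theta − b)))
P_1 = 1/(1+e^{-1.1680}) = 0.7628
P_2 = 1/(1+e^{-0.1700}) = 0.5424
L = P_1 × P_2 = 0.7628 × 0.5424 = 0.41373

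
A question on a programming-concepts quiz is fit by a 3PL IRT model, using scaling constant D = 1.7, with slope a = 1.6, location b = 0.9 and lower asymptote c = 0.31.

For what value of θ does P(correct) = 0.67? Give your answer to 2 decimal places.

0.93

P(θ) = c + (1 − c) · 1 / (1 + exp(−D·a(θ − b)))
Remove guessing floor: (0.67 − 0.31)/(1 − 0.31) = 0.5217
logit = ln(0.5217/0.4783) = 0.0870
θ = b + logit/(1.7·a) = 0.9 + 0.0870/2.7200 = 0.9320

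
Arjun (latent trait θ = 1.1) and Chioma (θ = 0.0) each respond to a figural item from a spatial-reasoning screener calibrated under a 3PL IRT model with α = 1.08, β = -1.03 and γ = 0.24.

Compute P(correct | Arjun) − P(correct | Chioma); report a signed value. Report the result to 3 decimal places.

0.119

P(θ) = γ + (1 − γ) · 1 / (1 + exp(−α(θ − β)))
P(Arjun) = 0.9308  [exponent 2.3004]
P(Chioma) = 0.8120  [exponent 1.1124]
Difference = 0.9308 − 0.8120 = 0.1188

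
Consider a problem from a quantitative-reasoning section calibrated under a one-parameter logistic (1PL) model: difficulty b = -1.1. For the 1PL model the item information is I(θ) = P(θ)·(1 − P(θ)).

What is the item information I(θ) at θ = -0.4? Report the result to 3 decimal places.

0.222

P = 1/(1+e^{-0.7000}) = 0.6682
P(1−P) = 0.6682 × 0.3318 = 0.2217
I = P(1−P) = 0.22171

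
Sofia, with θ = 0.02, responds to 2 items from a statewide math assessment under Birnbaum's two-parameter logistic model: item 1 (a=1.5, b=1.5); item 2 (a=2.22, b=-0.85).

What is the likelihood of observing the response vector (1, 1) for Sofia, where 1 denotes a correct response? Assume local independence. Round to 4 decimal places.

P(θ) = 1 / (1 + exp(−a(θ − b)))
P_1 = 1/(1+e^{2.2200}) = 0.0980
P_2 = 1/(1+e^{-1.9314}) = 0.8734
L = P_1 × P_2 = 0.0980 × 0.8734 = 0.08557

0.0856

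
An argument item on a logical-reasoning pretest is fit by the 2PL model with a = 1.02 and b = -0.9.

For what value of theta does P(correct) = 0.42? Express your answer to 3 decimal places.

-1.216

P(theta) = 1 / (1 + exp(−a(theta − b)))
logit = ln(0.4200/0.5800) = -0.3228
theta = b + logit/(a) = -0.9 + (-0.3228)/1.0200 = -1.2164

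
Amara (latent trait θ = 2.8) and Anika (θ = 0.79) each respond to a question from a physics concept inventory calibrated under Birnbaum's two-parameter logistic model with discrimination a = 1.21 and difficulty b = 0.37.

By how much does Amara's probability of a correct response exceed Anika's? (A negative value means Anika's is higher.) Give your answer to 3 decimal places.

0.325

P(θ) = 1 / (1 + exp(−a(θ − b)))
P(Amara) = 0.9498  [exponent 2.9403]
P(Anika) = 0.6244  [exponent 0.5082]
Difference = 0.9498 − 0.6244 = 0.3254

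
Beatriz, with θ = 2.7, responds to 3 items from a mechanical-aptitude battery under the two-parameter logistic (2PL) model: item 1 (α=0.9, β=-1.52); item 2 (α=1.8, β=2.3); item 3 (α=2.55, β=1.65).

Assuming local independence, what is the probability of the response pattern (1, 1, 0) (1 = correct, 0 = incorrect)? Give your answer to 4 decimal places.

P(θ) = 1 / (1 + exp(−α(θ − β)))
P_1 = 1/(1+e^{-3.7980}) = 0.9781
P_2 = 1/(1+e^{-0.7200}) = 0.6726
P_3 = 1/(1+e^{-2.6775}) = 0.9357
L = P_1 × P_2 × (1−P_3) = 0.9781 × 0.6726 × 0.0643 = 0.04231

0.0423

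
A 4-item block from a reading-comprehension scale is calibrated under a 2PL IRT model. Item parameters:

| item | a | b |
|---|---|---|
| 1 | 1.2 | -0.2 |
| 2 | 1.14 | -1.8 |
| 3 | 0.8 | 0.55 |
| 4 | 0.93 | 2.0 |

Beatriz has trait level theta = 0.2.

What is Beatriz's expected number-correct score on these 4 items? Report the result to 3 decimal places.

2.113

P(theta) = 1 / (1 + exp(−a(theta − b)))
P_1 = 1/(1+e^{-0.4800}) = 0.6177
P_2 = 1/(1+e^{-2.2800}) = 0.9072
P_3 = 1/(1+e^{0.2800}) = 0.4305
P_4 = 1/(1+e^{1.6740}) = 0.1579
E[score] = 0.6177 + 0.9072 + 0.4305 + 0.1579 = 2.1133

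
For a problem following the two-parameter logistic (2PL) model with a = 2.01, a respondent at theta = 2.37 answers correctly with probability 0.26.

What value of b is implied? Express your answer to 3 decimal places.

P(theta) = 1 / (1 + exp(−a(theta − b)))
logit(0.26) = ln(0.26/0.74) = -1.0460
b = theta − logit/(a) = 2.37 − (-1.0460)/2.0100 = 2.8904

2.890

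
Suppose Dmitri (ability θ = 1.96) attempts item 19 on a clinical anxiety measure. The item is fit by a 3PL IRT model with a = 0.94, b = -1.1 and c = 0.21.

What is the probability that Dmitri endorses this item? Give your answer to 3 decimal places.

P(θ) = c + (1 − c) · 1 / (1 + exp(−a(θ − b)))
Exponent: 0.94 × (1.96 − (-1.1)) = 2.8764
1/(1 + e^{-2.8764}) = 0.9467
P = 0.21 + 0.79 × 0.9467 = 0.9579

0.958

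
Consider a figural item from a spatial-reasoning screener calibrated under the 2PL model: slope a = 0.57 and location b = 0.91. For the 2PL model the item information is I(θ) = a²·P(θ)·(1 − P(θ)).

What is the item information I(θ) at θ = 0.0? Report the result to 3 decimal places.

P = 1/(1+e^{0.5187}) = 0.3732
P(1−P) = 0.3732 × 0.6268 = 0.2339
I = a² × P(1−P) = 0.57² × 0.2339 = 0.07600

0.076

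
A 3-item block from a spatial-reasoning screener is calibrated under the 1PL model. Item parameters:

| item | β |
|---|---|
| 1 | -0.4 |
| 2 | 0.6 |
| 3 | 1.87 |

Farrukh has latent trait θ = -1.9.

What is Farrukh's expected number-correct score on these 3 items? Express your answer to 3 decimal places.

0.281

P(θ) = 1 / (1 + exp(−(θ − β)))
P_1 = 1/(1+e^{1.5000}) = 0.1824
P_2 = 1/(1+e^{2.5000}) = 0.0759
P_3 = 1/(1+e^{3.7700}) = 0.0225
E[score] = 0.1824 + 0.0759 + 0.0225 = 0.2808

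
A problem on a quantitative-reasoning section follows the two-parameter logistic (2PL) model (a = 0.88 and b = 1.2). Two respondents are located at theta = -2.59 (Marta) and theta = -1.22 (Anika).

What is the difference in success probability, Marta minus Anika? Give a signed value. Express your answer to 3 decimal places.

-0.072

P(theta) = 1 / (1 + exp(−a(theta − b)))
P(Marta) = 0.0344  [exponent -3.3352]
P(Anika) = 0.1063  [exponent -2.1296]
Difference = 0.0344 − 0.1063 = -0.0719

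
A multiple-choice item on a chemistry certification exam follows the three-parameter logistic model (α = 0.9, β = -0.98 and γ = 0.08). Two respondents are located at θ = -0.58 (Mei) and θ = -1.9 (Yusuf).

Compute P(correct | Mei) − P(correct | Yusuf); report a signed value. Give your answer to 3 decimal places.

P(θ) = γ + (1 − γ) · 1 / (1 + exp(−α(θ − β)))
P(Mei) = 0.6219  [exponent 0.3600]
P(Yusuf) = 0.3597  [exponent -0.8280]
Difference = 0.6219 − 0.3597 = 0.2622

0.262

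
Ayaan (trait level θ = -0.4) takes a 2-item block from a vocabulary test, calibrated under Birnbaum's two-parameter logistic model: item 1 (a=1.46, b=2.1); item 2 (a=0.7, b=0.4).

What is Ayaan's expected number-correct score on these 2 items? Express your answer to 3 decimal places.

P(θ) = 1 / (1 + exp(−a(θ − b)))
P_1 = 1/(1+e^{3.6500}) = 0.0253
P_2 = 1/(1+e^{0.5600}) = 0.3635
E[score] = 0.0253 + 0.3635 = 0.3889

0.389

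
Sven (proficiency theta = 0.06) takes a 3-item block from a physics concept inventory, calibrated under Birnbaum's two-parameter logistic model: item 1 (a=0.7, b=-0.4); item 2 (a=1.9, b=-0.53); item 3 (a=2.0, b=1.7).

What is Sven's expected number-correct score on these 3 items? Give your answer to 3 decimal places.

P(theta) = 1 / (1 + exp(−a(theta − b)))
P_1 = 1/(1+e^{-0.3220}) = 0.5798
P_2 = 1/(1+e^{-1.1210}) = 0.7542
P_3 = 1/(1+e^{3.2800}) = 0.0363
E[score] = 0.5798 + 0.7542 + 0.0363 = 1.3702

1.370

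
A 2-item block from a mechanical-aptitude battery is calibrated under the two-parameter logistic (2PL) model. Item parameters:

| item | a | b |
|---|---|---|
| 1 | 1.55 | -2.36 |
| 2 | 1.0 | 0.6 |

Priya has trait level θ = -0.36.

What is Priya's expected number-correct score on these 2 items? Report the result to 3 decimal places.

1.234

P(θ) = 1 / (1 + exp(−a(θ − b)))
P_1 = 1/(1+e^{-3.1000}) = 0.9569
P_2 = 1/(1+e^{0.9600}) = 0.2769
E[score] = 0.9569 + 0.2769 = 1.2338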